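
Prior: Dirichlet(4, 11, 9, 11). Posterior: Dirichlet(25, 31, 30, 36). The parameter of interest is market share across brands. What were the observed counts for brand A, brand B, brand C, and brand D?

counts (21, 20, 21, 25)

For a Dirichlet(α) prior with multinomial counts c, the posterior is Dirichlet(α + c) componentwise.
Counts are posterior − prior componentwise: 25−4=21, 31−11=20, 30−9=21, 36−11=25.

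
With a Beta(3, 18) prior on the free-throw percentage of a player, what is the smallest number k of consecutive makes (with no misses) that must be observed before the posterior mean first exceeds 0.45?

After k makes and 0 misses the posterior is Beta(3+k, 18), with mean (3+k)/(3+18+k).
Set (3+k)/(21+k) > 0.45 and solve: k > (0.45·21 − 3)/(1 − 0.45) = 11.727.
The smallest integer exceeding 11.727 is 12.

k = 12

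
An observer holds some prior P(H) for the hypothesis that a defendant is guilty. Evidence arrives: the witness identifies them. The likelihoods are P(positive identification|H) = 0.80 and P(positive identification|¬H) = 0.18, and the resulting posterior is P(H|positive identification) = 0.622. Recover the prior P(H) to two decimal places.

P(H) = 0.27

Bayes' rule in odds form gives O(H|E) = O(H)·[P(E|H)/P(E|¬H)], hence O(H) = O(H|E)/LR.
Posterior odds = 0.622/(1−0.622) = 1.6455. LR = 0.80/0.18 = 4.4444.
Prior odds = 1.6455/4.4444 = 0.3702, so P(H) = 0.3702/(1+0.3702) ≈ 0.27.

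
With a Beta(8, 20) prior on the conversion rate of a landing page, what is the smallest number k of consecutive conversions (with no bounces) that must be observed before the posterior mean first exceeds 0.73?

k = 47

After k conversions and 0 bounces the posterior is Beta(8+k, 20), with mean (8+k)/(8+20+k).
Set (8+k)/(28+k) > 0.73 and solve: k > (0.73·28 − 8)/(1 − 0.73) = 46.074.
The smallest integer exceeding 46.074 is 47.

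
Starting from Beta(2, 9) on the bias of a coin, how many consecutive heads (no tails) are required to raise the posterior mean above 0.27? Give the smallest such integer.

k = 2

After k heads and 0 tails the posterior is Beta(2+k, 9), with mean (2+k)/(2+9+k).
Set (2+k)/(11+k) > 0.27 and solve: k > (0.27·11 − 2)/(1 − 0.27) = 1.329.
The smallest integer exceeding 1.329 is 2, and checking k=2: (4)/(13) = 0.3077 > 0.27.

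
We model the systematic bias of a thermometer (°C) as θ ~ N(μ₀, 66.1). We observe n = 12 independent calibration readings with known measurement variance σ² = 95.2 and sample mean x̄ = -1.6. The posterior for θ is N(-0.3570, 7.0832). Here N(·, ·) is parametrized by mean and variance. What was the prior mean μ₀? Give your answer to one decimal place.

With known observation variance, the Normal–Normal posterior has precision τ_n = τ₀ + n/σ² and mean μ_n = (τ₀μ₀ + (n/σ²)x̄)/τ_n.
Here τ₀ = 1/66.1 = 0.015129 and τ_data = 12/95.2 = 0.126050, so τ_n = 0.141179.
Rearranging for μ₀: μ₀ = (μ_n·τ_n − τ_data·x̄)/τ₀ = (-0.3570·0.141179 − 0.126050·-1.6) / 0.015129 = 0.151279/0.015129 ≈ 10.0.

μ₀ = 10.0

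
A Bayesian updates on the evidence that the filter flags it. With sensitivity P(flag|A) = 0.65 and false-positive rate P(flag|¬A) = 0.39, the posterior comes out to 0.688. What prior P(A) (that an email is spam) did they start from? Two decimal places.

In odds form, posterior odds = prior odds × likelihood ratio, so prior odds = posterior odds ÷ LR.
Posterior odds = 0.688/(1−0.688) = 2.2051. LR = 0.65/0.39 = 1.6667.
Prior odds = 2.2051/1.6667 = 1.3230, so P(A) = 1.3230/(1+1.3230) ≈ 0.57.

P(A) = 0.57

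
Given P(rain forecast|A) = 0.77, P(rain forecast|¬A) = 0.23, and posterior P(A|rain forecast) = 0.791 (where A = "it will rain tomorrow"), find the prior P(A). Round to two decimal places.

P(A) = 0.53

In odds form, posterior odds = prior odds × likelihood ratio, so prior odds = posterior odds ÷ LR.
Posterior odds = 0.791/(1−0.791) = 3.7847. LR = 0.77/0.23 = 3.3478.
Prior odds = 3.7847/3.3478 = 1.1305, so P(A) = 1.1305/(1+1.1305) ≈ 0.53.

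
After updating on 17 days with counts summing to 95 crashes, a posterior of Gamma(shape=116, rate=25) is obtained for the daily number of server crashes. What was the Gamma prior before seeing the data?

Gamma(shape=21, rate=8)

A Gamma(α, β) prior (rate parametrization) on a Poisson rate with n observations summing to S gives posterior Gamma(α+S, β+n).
So α = 116 − 95 = 21 and β = 25 − 17 = 8.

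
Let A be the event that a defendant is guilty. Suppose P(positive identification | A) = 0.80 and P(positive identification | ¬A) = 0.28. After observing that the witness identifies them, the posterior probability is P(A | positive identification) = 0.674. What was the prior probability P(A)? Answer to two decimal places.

Bayes' rule in odds form gives O(A|E) = O(A)·[P(E|A)/P(E|¬A)], hence O(A) = O(A|E)/LR.
Posterior odds = 0.674/(1−0.674) = 2.0675. LR = 0.80/0.28 = 2.8571.
Prior odds = 2.0675/2.8571 = 0.7236, so P(A) = 0.7236/(1+0.7236) ≈ 0.42.

P(A) = 0.42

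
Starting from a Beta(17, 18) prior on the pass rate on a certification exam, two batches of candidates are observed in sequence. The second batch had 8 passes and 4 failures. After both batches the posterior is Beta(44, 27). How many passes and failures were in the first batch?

Because Beta–binomial updating is additive in the counts, the combined data contributed (α_post−α_prior, β_post−β_prior) successes and failures.
Total across both batches: 44−17=27 passes, 27−18=9 failures.
Subtract the second batch: 27−8=19 passes and 9−4=5 failures.

19 passes and 5 failures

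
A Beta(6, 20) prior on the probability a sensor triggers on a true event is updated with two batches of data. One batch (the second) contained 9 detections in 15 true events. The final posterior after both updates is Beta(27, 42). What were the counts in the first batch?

Because Beta–binomial updating is additive in the counts, the combined data contributed (α_post−α_prior, β_post−β_prior) successes and failures.
Total across both batches: 27−6=21 detections, 42−20=22 misses.
Subtract the second batch: 21−9=12 detections and 22−6=16 misses.

12 detections and 16 misses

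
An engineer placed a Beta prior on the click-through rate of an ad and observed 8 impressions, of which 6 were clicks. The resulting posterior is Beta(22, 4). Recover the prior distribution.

Beta(16, 2)

A Beta(α, β) prior with s successes and f failures in binomial data gives a Beta(α+s, β+f) posterior.
So α = 22 − 6 = 16 and β = 4 − 2 = 2.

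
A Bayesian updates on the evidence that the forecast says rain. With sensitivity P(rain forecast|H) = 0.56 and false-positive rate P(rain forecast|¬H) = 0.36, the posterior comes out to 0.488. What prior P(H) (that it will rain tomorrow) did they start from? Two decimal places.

P(H) = 0.38

Bayes' rule in odds form gives O(H|E) = O(H)·[P(E|H)/P(E|¬H)], hence O(H) = O(H|E)/LR.
Posterior odds = 0.488/(1−0.488) = 0.9531. LR = 0.56/0.36 = 1.5556.
Prior odds = 0.9531/1.5556 = 0.6127, so P(H) = 0.6127/(1+0.6127) ≈ 0.38.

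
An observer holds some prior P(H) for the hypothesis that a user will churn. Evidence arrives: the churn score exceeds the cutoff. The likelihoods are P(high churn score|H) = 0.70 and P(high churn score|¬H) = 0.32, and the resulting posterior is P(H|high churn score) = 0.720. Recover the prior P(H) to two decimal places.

P(H) = 0.54

In odds form, posterior odds = prior odds × likelihood ratio, so prior odds = posterior odds ÷ LR.
Posterior odds = 0.720/(1−0.720) = 2.5714. LR = 0.70/0.32 = 2.1875.
Prior odds = 2.5714/2.1875 = 1.1755, so P(H) = 1.1755/(1+1.1755) ≈ 0.54.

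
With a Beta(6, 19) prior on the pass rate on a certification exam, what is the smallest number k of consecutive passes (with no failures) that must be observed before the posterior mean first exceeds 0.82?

After k passes and 0 failures the posterior is Beta(6+k, 19), with mean (6+k)/(6+19+k).
Set (6+k)/(25+k) > 0.82 and solve: k > (0.82·25 − 6)/(1 − 0.82) = 80.556.
The smallest integer exceeding 80.556 is 81.

k = 81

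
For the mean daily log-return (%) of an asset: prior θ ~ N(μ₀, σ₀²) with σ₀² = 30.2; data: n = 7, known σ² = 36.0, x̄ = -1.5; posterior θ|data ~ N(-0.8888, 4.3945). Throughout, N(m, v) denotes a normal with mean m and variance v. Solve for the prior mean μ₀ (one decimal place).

The posterior mean is a precision-weighted average: μ_n = (τ₀μ₀ + τ_data·x̄)/(τ₀+τ_data), with τ₀=1/σ₀² and τ_data=n/σ².
Here τ₀ = 1/30.2 = 0.033113 and τ_data = 7/36.0 = 0.194444, so τ_n = 0.227557.
Rearranging for μ₀: μ₀ = (μ_n·τ_n − τ_data·x̄)/τ₀ = (-0.8888·0.227557 − 0.194444·-1.5) / 0.033113 = 0.089413/0.033113 ≈ 2.7.

μ₀ = 2.7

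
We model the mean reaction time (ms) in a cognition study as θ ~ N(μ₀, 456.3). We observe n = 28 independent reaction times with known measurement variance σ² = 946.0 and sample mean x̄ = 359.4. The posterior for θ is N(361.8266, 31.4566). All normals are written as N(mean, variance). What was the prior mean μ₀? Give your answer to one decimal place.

With known observation variance, the Normal–Normal posterior has precision τ_n = τ₀ + n/σ² and mean μ_n = (τ₀μ₀ + (n/σ²)x̄)/τ_n.
Here τ₀ = 1/456.3 = 0.002192 and τ_data = 28/946.0 = 0.029598, so τ_n = 0.031790.
Rearranging for μ₀: μ₀ = (μ_n·τ_n − τ_data·x̄)/τ₀ = (361.8266·0.031790 − 0.029598·359.4) / 0.002192 = 0.864946/0.002192 ≈ 394.6.

μ₀ = 394.6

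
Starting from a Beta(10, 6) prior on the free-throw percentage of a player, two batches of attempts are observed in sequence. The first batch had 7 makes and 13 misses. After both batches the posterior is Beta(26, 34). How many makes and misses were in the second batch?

Because Beta–binomial updating is additive in the counts, the combined data contributed (α_post−α_prior, β_post−β_prior) successes and failures.
Total across both batches: 26−10=16 makes, 34−6=28 misses.
Subtract the first batch: 16−7=9 makes and 28−13=15 misses.

9 makes and 15 misses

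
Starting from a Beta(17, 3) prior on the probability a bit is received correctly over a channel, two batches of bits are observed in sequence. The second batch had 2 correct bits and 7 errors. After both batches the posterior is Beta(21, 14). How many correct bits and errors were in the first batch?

Sequential conjugate updates are equivalent to a single update on the pooled data, so total successes = posterior α − prior α and total failures = posterior β − prior β.
Total across both batches: 21−17=4 correct bits, 14−3=11 errors.
Subtract the second batch: 4−2=2 correct bits and 11−7=4 errors.

2 correct bits and 4 errors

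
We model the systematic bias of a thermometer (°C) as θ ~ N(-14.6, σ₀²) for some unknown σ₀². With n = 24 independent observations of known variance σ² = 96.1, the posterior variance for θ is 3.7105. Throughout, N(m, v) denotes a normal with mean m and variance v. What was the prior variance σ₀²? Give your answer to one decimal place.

Posterior precision equals prior precision plus data precision: 1/σ_n² = 1/σ₀² + n/σ².
So 1/σ₀² = 1/3.7105 − 24/96.1 = 0.269505 − 0.249740 = 0.019765.
Hence σ₀² = 1/0.019765 ≈ 50.6.

σ₀² = 50.6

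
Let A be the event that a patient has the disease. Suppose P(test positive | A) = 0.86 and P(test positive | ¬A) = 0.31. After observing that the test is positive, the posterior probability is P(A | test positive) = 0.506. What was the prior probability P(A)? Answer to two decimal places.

P(A) = 0.27

Bayes' rule in odds form gives O(A|E) = O(A)·[P(E|A)/P(E|¬A)], hence O(A) = O(A|E)/LR.
Posterior odds = 0.506/(1−0.506) = 1.0243. LR = 0.86/0.31 = 2.7742.
Prior odds = 1.0243/2.7742 = 0.3692, so P(A) = 0.3692/(1+0.3692) ≈ 0.27.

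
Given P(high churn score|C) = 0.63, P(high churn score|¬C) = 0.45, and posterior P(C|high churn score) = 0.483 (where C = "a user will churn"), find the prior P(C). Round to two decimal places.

P(C) = 0.40

In odds form, posterior odds = prior odds × likelihood ratio, so prior odds = posterior odds ÷ LR.
Posterior odds = 0.483/(1−0.483) = 0.9342. LR = 0.63/0.45 = 1.4000.
Prior odds = 0.9342/1.4000 = 0.6673, so P(C) = 0.6673/(1+0.6673) ≈ 0.40.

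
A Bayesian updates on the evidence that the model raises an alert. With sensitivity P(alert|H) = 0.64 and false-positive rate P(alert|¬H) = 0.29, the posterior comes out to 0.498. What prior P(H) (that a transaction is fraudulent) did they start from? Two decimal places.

In odds form, posterior odds = prior odds × likelihood ratio, so prior odds = posterior odds ÷ LR.
Posterior odds = 0.498/(1−0.498) = 0.9920. LR = 0.64/0.29 = 2.2069.
Prior odds = 0.9920/2.2069 = 0.4495, so P(H) = 0.4495/(1+0.4495) ≈ 0.31.

P(H) = 0.31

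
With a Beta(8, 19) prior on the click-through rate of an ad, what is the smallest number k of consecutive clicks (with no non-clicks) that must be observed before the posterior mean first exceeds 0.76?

k = 53

After k clicks and 0 non-clicks the posterior is Beta(8+k, 19), with mean (8+k)/(8+19+k).
Set (8+k)/(27+k) > 0.76 and solve: k > (0.76·27 − 8)/(1 − 0.76) = 52.167.
The smallest integer exceeding 52.167 is 53, and checking k=53: (61)/(80) = 0.7625 > 0.76.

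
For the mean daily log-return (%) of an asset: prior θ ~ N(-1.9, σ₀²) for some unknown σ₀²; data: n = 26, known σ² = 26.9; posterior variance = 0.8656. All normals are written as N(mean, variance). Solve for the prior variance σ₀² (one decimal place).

For the Normal–Normal model with known σ², precisions add: τ_n = τ₀ + n/σ².
So 1/σ₀² = 1/0.8656 − 26/26.9 = 1.155268 − 0.966543 = 0.188725.
Hence σ₀² = 1/0.188725 ≈ 5.3.

σ₀² = 5.3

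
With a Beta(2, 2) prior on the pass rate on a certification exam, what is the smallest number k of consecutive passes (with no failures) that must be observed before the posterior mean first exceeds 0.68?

k = 3

After k passes and 0 failures the posterior is Beta(2+k, 2), with mean (2+k)/(2+2+k).
Set (2+k)/(4+k) > 0.68 and solve: k > (0.68·4 − 2)/(1 − 0.68) = 2.250.
The smallest integer exceeding 2.250 is 3.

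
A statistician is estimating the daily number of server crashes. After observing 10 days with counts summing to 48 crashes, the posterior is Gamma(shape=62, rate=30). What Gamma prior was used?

Gamma(shape=14, rate=20)

A Gamma(α, β) prior (rate parametrization) on a Poisson rate with n observations summing to S gives posterior Gamma(α+S, β+n).
So α = 62 − 48 = 14 and β = 30 − 10 = 20.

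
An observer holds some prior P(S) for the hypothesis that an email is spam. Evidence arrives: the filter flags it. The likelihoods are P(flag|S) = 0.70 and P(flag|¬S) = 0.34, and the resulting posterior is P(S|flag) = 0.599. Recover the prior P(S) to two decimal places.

P(S) = 0.42

In odds form, posterior odds = prior odds × likelihood ratio, so prior odds = posterior odds ÷ LR.
Posterior odds = 0.599/(1−0.599) = 1.4938. LR = 0.70/0.34 = 2.0588.
Prior odds = 1.4938/2.0588 = 0.7256, so P(S) = 0.7256/(1+0.7256) ≈ 0.42.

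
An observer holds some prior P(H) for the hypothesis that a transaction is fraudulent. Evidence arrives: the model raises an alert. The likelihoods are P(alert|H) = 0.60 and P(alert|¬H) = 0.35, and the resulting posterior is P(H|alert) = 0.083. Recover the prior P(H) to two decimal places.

In odds form, posterior odds = prior odds × likelihood ratio, so prior odds = posterior odds ÷ LR.
Posterior odds = 0.083/(1−0.083) = 0.0905. LR = 0.60/0.35 = 1.7143.
Prior odds = 0.0905/1.7143 = 0.0528, so P(H) = 0.0528/(1+0.0528) ≈ 0.05.

P(H) = 0.05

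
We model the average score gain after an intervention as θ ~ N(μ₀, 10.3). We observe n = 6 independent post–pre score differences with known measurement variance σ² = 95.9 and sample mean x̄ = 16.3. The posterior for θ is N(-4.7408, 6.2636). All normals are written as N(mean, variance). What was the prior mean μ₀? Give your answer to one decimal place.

With known observation variance, the Normal–Normal posterior has precision τ_n = τ₀ + n/σ² and mean μ_n = (τ₀μ₀ + (n/σ²)x̄)/τ_n.
Here τ₀ = 1/10.3 = 0.097087 and τ_data = 6/95.9 = 0.062565, so τ_n = 0.159652.
Rearranging for μ₀: μ₀ = (μ_n·τ_n − τ_data·x̄)/τ₀ = (-4.7408·0.159652 − 0.062565·16.3) / 0.097087 = -1.776688/0.097087 ≈ -18.3.

μ₀ = -18.3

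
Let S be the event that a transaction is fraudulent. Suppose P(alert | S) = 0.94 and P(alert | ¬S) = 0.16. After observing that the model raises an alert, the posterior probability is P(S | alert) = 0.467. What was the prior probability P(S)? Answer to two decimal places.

P(S) = 0.13

In odds form, posterior odds = prior odds × likelihood ratio, so prior odds = posterior odds ÷ LR.
Posterior odds = 0.467/(1−0.467) = 0.8762. LR = 0.94/0.16 = 5.8750.
Prior odds = 0.8762/5.8750 = 0.1491, so P(S) = 0.1491/(1+0.1491) ≈ 0.13.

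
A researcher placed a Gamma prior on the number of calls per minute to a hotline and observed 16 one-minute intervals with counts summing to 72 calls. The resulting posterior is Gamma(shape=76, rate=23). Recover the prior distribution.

Gamma–Poisson conjugacy: posterior shape = α + Σxᵢ, posterior rate = β + n.
So α = 76 − 72 = 4 and β = 23 − 16 = 7.

Gamma(shape=4, rate=7)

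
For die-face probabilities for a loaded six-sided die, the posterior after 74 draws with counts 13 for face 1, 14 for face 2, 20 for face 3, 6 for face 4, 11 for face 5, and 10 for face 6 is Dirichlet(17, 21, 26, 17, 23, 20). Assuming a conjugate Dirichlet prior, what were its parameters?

Dirichlet(4, 7, 6, 11, 12, 10)

For a Dirichlet(α) prior with multinomial counts c, the posterior is Dirichlet(α + c) componentwise.
Subtract each count from the matching posterior parameter: 17−13=4, 21−14=7, 26−20=6, 17−6=11, 23−11=12, 20−10=10.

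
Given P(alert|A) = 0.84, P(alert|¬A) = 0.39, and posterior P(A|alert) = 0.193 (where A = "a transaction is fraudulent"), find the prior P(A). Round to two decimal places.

P(A) = 0.10

In odds form, posterior odds = prior odds × likelihood ratio, so prior odds = posterior odds ÷ LR.
Posterior odds = 0.193/(1−0.193) = 0.2392. LR = 0.84/0.39 = 2.1538.
Prior odds = 0.2392/2.1538 = 0.1111, so P(A) = 0.1111/(1+0.1111) ≈ 0.10.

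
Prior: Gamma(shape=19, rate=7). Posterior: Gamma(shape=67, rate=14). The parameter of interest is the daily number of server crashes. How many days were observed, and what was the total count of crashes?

n = 7 days with total 48 crashes

A Gamma(α, β) prior (rate parametrization) on a Poisson rate with n observations summing to S gives posterior Gamma(α+S, β+n).
Matching: Σxᵢ = 67 − 19 = 48 and n = 14 − 7 = 7.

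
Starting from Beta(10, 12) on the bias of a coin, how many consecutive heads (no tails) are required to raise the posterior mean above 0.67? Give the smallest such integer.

k = 15

After k heads and 0 tails the posterior is Beta(10+k, 12), with mean (10+k)/(10+12+k).
Set (10+k)/(22+k) > 0.67 and solve: k > (0.67·22 − 10)/(1 − 0.67) = 14.364.
The smallest integer exceeding 14.364 is 15.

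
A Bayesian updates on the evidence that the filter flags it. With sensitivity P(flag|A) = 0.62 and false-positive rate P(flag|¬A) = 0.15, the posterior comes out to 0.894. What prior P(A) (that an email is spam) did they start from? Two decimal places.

P(A) = 0.67

Bayes' rule in odds form gives O(A|E) = O(A)·[P(E|A)/P(E|¬A)], hence O(A) = O(A|E)/LR.
Posterior odds = 0.894/(1−0.894) = 8.4340. LR = 0.62/0.15 = 4.1333.
Prior odds = 8.4340/4.1333 = 2.0405, so P(A) = 2.0405/(1+2.0405) ≈ 0.67.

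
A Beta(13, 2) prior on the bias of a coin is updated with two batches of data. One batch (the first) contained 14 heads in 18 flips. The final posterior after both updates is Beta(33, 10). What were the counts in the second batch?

Because Beta–binomial updating is additive in the counts, the combined data contributed (α_post−α_prior, β_post−β_prior) successes and failures.
Total across both batches: 33−13=20 heads, 10−2=8 tails.
Subtract the first batch: 20−14=6 heads and 8−4=4 tails.

6 heads and 4 tails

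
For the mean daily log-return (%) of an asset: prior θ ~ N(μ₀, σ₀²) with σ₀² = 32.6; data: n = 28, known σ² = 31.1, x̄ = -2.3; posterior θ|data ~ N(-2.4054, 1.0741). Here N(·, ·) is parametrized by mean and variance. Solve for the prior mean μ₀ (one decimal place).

With known observation variance, the Normal–Normal posterior has precision τ_n = τ₀ + n/σ² and mean μ_n = (τ₀μ₀ + (n/σ²)x̄)/τ_n.
Here τ₀ = 1/32.6 = 0.030675 and τ_data = 28/31.1 = 0.900322, so τ_n = 0.930997.
Rearranging for μ₀: μ₀ = (μ_n·τ_n − τ_data·x̄)/τ₀ = (-2.4054·0.930997 − 0.900322·-2.3) / 0.030675 = -0.168680/0.030675 ≈ -5.5.

μ₀ = -5.5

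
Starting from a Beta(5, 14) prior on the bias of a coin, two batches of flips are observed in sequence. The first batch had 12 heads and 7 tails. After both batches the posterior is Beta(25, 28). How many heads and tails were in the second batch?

8 heads and 7 tails

Sequential conjugate updates are equivalent to a single update on the pooled data, so total successes = posterior α − prior α and total failures = posterior β − prior β.
Total across both batches: 25−5=20 heads, 28−14=14 tails.
Subtract the first batch: 20−12=8 heads and 14−7=7 tails.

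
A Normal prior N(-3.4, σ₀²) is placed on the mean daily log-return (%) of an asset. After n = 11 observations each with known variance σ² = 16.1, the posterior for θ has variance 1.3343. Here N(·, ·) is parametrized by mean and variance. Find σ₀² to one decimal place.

σ₀² = 15.1

Posterior precision equals prior precision plus data precision: 1/σ_n² = 1/σ₀² + n/σ².
So 1/σ₀² = 1/1.3343 − 11/16.1 = 0.749457 − 0.683230 = 0.066227.
Hence σ₀² = 1/0.066227 ≈ 15.1.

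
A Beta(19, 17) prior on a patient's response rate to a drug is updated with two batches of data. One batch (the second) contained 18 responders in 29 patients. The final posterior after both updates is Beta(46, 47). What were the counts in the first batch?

Because Beta–binomial updating is additive in the counts, the combined data contributed (α_post−α_prior, β_post−β_prior) successes and failures.
Total across both batches: 46−19=27 responders, 47−17=30 non-responders.
Subtract the second batch: 27−18=9 responders and 30−11=19 non-responders.

9 responders and 19 non-responders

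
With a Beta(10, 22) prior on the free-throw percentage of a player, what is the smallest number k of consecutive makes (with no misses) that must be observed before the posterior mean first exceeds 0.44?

k = 8

After k makes and 0 misses the posterior is Beta(10+k, 22), with mean (10+k)/(10+22+k).
Set (10+k)/(32+k) > 0.44 and solve: k > (0.44·32 − 10)/(1 − 0.44) = 7.286.
The smallest integer exceeding 7.286 is 8.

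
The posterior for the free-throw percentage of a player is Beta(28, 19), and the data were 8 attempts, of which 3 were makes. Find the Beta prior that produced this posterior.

Beta(25, 14)

Under Beta–binomial conjugacy the posterior parameters are (α+s, β+f).
So α = 28 − 3 = 25 and β = 19 − 5 = 14.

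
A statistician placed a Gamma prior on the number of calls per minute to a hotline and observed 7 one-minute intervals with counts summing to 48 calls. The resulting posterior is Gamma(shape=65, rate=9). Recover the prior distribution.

A Gamma(α, β) prior (rate parametrization) on a Poisson rate with n observations summing to S gives posterior Gamma(α+S, β+n).
So α = 65 − 48 = 17 and β = 9 − 7 = 2.

Gamma(shape=17, rate=2)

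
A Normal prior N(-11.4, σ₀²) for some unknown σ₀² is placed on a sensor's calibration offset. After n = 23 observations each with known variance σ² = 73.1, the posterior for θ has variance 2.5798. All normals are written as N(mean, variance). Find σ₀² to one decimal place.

σ₀² = 13.7

For the Normal–Normal model with known σ², precisions add: τ_n = τ₀ + n/σ².
So 1/σ₀² = 1/2.5798 − 23/73.1 = 0.387627 − 0.314637 = 0.072990.
Hence σ₀² = 1/0.072990 ≈ 13.7.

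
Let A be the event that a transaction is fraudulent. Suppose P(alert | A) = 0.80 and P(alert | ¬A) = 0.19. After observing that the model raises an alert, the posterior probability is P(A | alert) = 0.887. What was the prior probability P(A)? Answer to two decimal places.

P(A) = 0.65

Bayes' rule in odds form gives O(A|E) = O(A)·[P(E|A)/P(E|¬A)], hence O(A) = O(A|E)/LR.
Posterior odds = 0.887/(1−0.887) = 7.8496. LR = 0.80/0.19 = 4.2105.
Prior odds = 7.8496/4.2105 = 1.8643, so P(A) = 1.8643/(1+1.8643) ≈ 0.65.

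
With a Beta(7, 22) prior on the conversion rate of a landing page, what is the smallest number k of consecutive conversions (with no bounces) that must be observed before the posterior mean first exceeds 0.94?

k = 338

After k conversions and 0 bounces the posterior is Beta(7+k, 22), with mean (7+k)/(7+22+k).
Set (7+k)/(29+k) > 0.94 and solve: k > (0.94·29 − 7)/(1 − 0.94) = 337.667.
The smallest integer exceeding 337.667 is 338.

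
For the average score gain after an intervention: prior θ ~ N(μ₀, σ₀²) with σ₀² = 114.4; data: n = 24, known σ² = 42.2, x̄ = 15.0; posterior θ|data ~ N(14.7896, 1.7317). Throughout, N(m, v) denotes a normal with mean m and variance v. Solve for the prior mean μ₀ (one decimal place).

μ₀ = 1.1

The posterior mean is a precision-weighted average: μ_n = (τ₀μ₀ + τ_data·x̄)/(τ₀+τ_data), with τ₀=1/σ₀² and τ_data=n/σ².
Here τ₀ = 1/114.4 = 0.008741 and τ_data = 24/42.2 = 0.568720, so τ_n = 0.577461.
Rearranging for μ₀: μ₀ = (μ_n·τ_n − τ_data·x̄)/τ₀ = (14.7896·0.577461 − 0.568720·15.0) / 0.008741 = 0.009617/0.008741 ≈ 1.1.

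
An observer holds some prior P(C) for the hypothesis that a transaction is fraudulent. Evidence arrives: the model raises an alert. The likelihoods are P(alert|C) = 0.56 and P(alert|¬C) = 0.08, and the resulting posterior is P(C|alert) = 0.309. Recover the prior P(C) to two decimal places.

P(C) = 0.06

Bayes' rule in odds form gives O(C|E) = O(C)·[P(E|C)/P(E|¬C)], hence O(C) = O(C|E)/LR.
Posterior odds = 0.309/(1−0.309) = 0.4472. LR = 0.56/0.08 = 7.0000.
Prior odds = 0.4472/7.0000 = 0.0639, so P(C) = 0.0639/(1+0.0639) ≈ 0.06.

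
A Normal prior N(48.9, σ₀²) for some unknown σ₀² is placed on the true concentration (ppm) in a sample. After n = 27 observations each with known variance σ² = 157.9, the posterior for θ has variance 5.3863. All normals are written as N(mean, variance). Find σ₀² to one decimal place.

σ₀² = 68.2

For the Normal–Normal model with known σ², precisions add: τ_n = τ₀ + n/σ².
So 1/σ₀² = 1/5.3863 − 27/157.9 = 0.185656 − 0.170994 = 0.014662.
Hence σ₀² = 1/0.014662 ≈ 68.2.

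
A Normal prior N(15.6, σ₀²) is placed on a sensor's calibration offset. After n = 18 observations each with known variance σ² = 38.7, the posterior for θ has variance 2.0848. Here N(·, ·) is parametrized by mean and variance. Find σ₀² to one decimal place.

σ₀² = 68.7

For the Normal–Normal model with known σ², precisions add: τ_n = τ₀ + n/σ².
So 1/σ₀² = 1/2.0848 − 18/38.7 = 0.479662 − 0.465116 = 0.014546.
Hence σ₀² = 1/0.014546 ≈ 68.7.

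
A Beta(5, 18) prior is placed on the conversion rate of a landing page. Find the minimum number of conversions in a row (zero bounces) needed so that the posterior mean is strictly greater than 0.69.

k = 36

After k conversions and 0 bounces the posterior is Beta(5+k, 18), with mean (5+k)/(5+18+k).
Set (5+k)/(23+k) > 0.69 and solve: k > (0.69·23 − 5)/(1 − 0.69) = 35.065.
The smallest integer exceeding 35.065 is 36, and checking k=36: (41)/(59) = 0.6949 > 0.69.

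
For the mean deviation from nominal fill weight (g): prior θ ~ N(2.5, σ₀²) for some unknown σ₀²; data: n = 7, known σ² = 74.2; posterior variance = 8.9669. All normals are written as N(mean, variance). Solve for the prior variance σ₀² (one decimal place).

Posterior precision equals prior precision plus data precision: 1/σ_n² = 1/σ₀² + n/σ².
So 1/σ₀² = 1/8.9669 − 7/74.2 = 0.111521 − 0.094340 = 0.017181.
Hence σ₀² = 1/0.017181 ≈ 58.2.

σ₀² = 58.2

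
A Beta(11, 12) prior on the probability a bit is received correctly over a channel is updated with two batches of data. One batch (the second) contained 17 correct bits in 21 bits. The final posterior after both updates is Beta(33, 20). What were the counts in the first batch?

Because Beta–binomial updating is additive in the counts, the combined data contributed (α_post−α_prior, β_post−β_prior) successes and failures.
Total across both batches: 33−11=22 correct bits, 20−12=8 errors.
Subtract the second batch: 22−17=5 correct bits and 8−4=4 errors.

5 correct bits and 4 errors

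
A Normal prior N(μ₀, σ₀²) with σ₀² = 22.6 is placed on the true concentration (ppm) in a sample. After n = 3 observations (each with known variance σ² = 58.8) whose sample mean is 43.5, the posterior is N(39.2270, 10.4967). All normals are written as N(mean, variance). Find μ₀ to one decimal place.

μ₀ = 34.3

With known observation variance, the Normal–Normal posterior has precision τ_n = τ₀ + n/σ² and mean μ_n = (τ₀μ₀ + (n/σ²)x̄)/τ_n.
Here τ₀ = 1/22.6 = 0.044248 and τ_data = 3/58.8 = 0.051020, so τ_n = 0.095268.
Rearranging for μ₀: μ₀ = (μ_n·τ_n − τ_data·x̄)/τ₀ = (39.2270·0.095268 − 0.051020·43.5) / 0.044248 = 1.517708/0.044248 ≈ 34.3.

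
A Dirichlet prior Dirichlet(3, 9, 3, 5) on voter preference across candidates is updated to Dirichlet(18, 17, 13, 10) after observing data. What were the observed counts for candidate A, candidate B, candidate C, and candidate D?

For a Dirichlet(α) prior with multinomial counts c, the posterior is Dirichlet(α + c) componentwise.
Counts are posterior − prior componentwise: 18−3=15, 17−9=8, 13−3=10, 10−5=5.

counts (15, 8, 10, 5)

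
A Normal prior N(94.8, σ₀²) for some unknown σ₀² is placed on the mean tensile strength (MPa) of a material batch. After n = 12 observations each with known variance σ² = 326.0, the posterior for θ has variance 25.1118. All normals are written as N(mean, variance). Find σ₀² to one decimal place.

Posterior precision equals prior precision plus data precision: 1/σ_n² = 1/σ₀² + n/σ².
So 1/σ₀² = 1/25.1118 − 12/326.0 = 0.039822 − 0.036810 = 0.003012.
Hence σ₀² = 1/0.003012 ≈ 332.0.

σ₀² = 332.0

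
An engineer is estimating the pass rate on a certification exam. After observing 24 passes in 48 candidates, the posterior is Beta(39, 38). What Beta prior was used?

Under Beta–binomial conjugacy the posterior parameters are (a+s, b+f).
Subtract the data counts: 39−24=15, 38−24=14.

Beta(15, 14)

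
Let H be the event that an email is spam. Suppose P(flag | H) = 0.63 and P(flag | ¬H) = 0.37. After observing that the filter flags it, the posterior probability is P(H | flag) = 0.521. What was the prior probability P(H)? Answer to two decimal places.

Bayes' rule in odds form gives O(H|E) = O(H)·[P(E|H)/P(E|¬H)], hence O(H) = O(H|E)/LR.
Posterior odds = 0.521/(1−0.521) = 1.0877. LR = 0.63/0.37 = 1.7027.
Prior odds = 1.0877/1.7027 = 0.6388, so P(H) = 0.6388/(1+0.6388) ≈ 0.39.

P(H) = 0.39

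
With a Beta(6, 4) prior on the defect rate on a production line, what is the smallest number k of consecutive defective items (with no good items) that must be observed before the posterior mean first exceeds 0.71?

k = 4

After k defective items and 0 good items the posterior is Beta(6+k, 4), with mean (6+k)/(6+4+k).
Set (6+k)/(10+k) > 0.71 and solve: k > (0.71·10 − 6)/(1 − 0.71) = 3.793.
The smallest integer exceeding 3.793 is 4, and checking k=4: (10)/(14) = 0.7143 > 0.71.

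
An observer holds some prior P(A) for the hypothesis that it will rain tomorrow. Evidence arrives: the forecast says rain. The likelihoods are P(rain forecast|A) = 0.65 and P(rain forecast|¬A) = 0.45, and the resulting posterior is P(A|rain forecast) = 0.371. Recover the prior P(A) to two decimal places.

P(A) = 0.29

Bayes' rule in odds form gives O(A|E) = O(A)·[P(E|A)/P(E|¬A)], hence O(A) = O(A|E)/LR.
Posterior odds = 0.371/(1−0.371) = 0.5898. LR = 0.65/0.45 = 1.4444.
Prior odds = 0.5898/1.4444 = 0.4083, so P(A) = 0.4083/(1+0.4083) ≈ 0.29.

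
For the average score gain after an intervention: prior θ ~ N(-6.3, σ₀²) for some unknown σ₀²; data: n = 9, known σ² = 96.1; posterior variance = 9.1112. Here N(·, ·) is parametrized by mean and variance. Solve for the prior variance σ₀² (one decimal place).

For the Normal–Normal model with known σ², precisions add: τ_n = τ₀ + n/σ².
So 1/σ₀² = 1/9.1112 − 9/96.1 = 0.109755 − 0.093652 = 0.016103.
Hence σ₀² = 1/0.016103 ≈ 62.1.

σ₀² = 62.1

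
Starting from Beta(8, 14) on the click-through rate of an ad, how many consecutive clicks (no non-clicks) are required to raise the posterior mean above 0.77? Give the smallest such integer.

k = 39

After k clicks and 0 non-clicks the posterior is Beta(8+k, 14), with mean (8+k)/(8+14+k).
Set (8+k)/(22+k) > 0.77 and solve: k > (0.77·22 − 8)/(1 − 0.77) = 38.870.
The smallest integer exceeding 38.870 is 39.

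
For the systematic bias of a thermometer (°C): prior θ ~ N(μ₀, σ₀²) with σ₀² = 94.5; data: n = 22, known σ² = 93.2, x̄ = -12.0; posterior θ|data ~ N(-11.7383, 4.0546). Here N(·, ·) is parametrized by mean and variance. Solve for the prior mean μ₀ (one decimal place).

The posterior mean is a precision-weighted average: μ_n = (τ₀μ₀ + τ_data·x̄)/(τ₀+τ_data), with τ₀=1/σ₀² and τ_data=n/σ².
Here τ₀ = 1/94.5 = 0.010582 and τ_data = 22/93.2 = 0.236052, so τ_n = 0.246634.
Rearranging for μ₀: μ₀ = (μ_n·τ_n − τ_data·x̄)/τ₀ = (-11.7383·0.246634 − 0.236052·-12.0) / 0.010582 = -0.062440/0.010582 ≈ -5.9.

μ₀ = -5.9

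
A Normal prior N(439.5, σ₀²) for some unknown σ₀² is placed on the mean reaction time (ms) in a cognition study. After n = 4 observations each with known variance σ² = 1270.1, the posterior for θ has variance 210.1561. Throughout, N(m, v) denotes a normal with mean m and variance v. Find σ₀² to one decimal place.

σ₀² = 621.5

For the Normal–Normal model with known σ², precisions add: τ_n = τ₀ + n/σ².
So 1/σ₀² = 1/210.1561 − 4/1270.1 = 0.004758 − 0.003149 = 0.001609.
Hence σ₀² = 1/0.001609 ≈ 621.5.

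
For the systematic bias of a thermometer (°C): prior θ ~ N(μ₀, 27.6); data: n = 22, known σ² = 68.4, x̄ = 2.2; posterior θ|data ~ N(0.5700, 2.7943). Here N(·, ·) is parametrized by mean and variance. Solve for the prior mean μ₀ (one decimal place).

The posterior mean is a precision-weighted average: μ_n = (τ₀μ₀ + τ_data·x̄)/(τ₀+τ_data), with τ₀=1/σ₀² and τ_data=n/σ².
Here τ₀ = 1/27.6 = 0.036232 and τ_data = 22/68.4 = 0.321637, so τ_n = 0.357869.
Rearranging for μ₀: μ₀ = (μ_n·τ_n − τ_data·x̄)/τ₀ = (0.5700·0.357869 − 0.321637·2.2) / 0.036232 = -0.503616/0.036232 ≈ -13.9.

μ₀ = -13.9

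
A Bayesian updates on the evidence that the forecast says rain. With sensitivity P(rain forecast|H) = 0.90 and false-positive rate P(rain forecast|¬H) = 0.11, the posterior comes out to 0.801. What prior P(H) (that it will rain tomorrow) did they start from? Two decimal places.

Bayes' rule in odds form gives O(H|E) = O(H)·[P(E|H)/P(E|¬H)], hence O(H) = O(H|E)/LR.
Posterior odds = 0.801/(1−0.801) = 4.0251. LR = 0.90/0.11 = 8.1818.
Prior odds = 4.0251/8.1818 = 0.4920, so P(H) = 0.4920/(1+0.4920) ≈ 0.33.

P(H) = 0.33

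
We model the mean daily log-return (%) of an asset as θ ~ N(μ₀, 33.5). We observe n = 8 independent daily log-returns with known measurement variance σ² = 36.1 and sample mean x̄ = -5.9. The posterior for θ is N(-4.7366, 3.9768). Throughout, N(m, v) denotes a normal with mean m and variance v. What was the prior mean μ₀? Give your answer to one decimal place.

With known observation variance, the Normal–Normal posterior has precision τ_n = τ₀ + n/σ² and mean μ_n = (τ₀μ₀ + (n/σ²)x̄)/τ_n.
Here τ₀ = 1/33.5 = 0.029851 and τ_data = 8/36.1 = 0.221607, so τ_n = 0.251458.
Rearranging for μ₀: μ₀ = (μ_n·τ_n − τ_data·x̄)/τ₀ = (-4.7366·0.251458 − 0.221607·-5.9) / 0.029851 = 0.116425/0.029851 ≈ 3.9.

μ₀ = 3.9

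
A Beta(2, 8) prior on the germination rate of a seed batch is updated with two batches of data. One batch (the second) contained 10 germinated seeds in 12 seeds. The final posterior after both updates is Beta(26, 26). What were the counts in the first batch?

Sequential conjugate updates are equivalent to a single update on the pooled data, so total successes = posterior α − prior α and total failures = posterior β − prior β.
Total across both batches: 26−2=24 germinated seeds, 26−8=18 non-germinating seeds.
Subtract the second batch: 24−10=14 germinated seeds and 18−2=16 non-germinating seeds.

14 germinated seeds and 16 non-germinating seeds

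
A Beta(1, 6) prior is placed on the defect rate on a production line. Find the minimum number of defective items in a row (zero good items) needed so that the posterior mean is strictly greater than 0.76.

k = 19

After k defective items and 0 good items the posterior is Beta(1+k, 6), with mean (1+k)/(1+6+k).
Set (1+k)/(7+k) > 0.76 and solve: k > (0.76·7 − 1)/(1 − 0.76) = 18.000.
The smallest integer exceeding 18.000 is 19, and checking k=19: (20)/(26) = 0.7692 > 0.76.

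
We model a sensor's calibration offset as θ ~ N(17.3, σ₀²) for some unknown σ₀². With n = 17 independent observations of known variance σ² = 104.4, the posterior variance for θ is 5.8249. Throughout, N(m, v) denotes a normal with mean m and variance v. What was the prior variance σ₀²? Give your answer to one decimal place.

Posterior precision equals prior precision plus data precision: 1/σ_n² = 1/σ₀² + n/σ².
So 1/σ₀² = 1/5.8249 − 17/104.4 = 0.171677 − 0.162835 = 0.008842.
Hence σ₀² = 1/0.008842 ≈ 113.1.

σ₀² = 113.1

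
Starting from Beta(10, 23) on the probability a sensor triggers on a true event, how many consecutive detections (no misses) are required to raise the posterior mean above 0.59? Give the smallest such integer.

After k detections and 0 misses the posterior is Beta(10+k, 23), with mean (10+k)/(10+23+k).
Set (10+k)/(33+k) > 0.59 and solve: k > (0.59·33 − 10)/(1 − 0.59) = 23.098.
The smallest integer exceeding 23.098 is 24, and checking k=24: (34)/(57) = 0.5965 > 0.59.

k = 24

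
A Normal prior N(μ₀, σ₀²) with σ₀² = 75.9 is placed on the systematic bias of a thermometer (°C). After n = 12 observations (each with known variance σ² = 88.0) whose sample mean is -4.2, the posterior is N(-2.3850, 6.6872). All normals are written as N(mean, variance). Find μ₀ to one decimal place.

The posterior mean is a precision-weighted average: μ_n = (τ₀μ₀ + τ_data·x̄)/(τ₀+τ_data), with τ₀=1/σ₀² and τ_data=n/σ².
Here τ₀ = 1/75.9 = 0.013175 and τ_data = 12/88.0 = 0.136364, so τ_n = 0.149539.
Rearranging for μ₀: μ₀ = (μ_n·τ_n − τ_data·x̄)/τ₀ = (-2.3850·0.149539 − 0.136364·-4.2) / 0.013175 = 0.216078/0.013175 ≈ 16.4.

μ₀ = 16.4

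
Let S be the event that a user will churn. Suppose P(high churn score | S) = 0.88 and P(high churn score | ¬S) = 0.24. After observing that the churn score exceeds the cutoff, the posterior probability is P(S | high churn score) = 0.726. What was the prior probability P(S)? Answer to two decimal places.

In odds form, posterior odds = prior odds × likelihood ratio, so prior odds = posterior odds ÷ LR.
Posterior odds = 0.726/(1−0.726) = 2.6496. LR = 0.88/0.24 = 3.6667.
Prior odds = 2.6496/3.6667 = 0.7226, so P(S) = 0.7226/(1+0.7226) ≈ 0.42.

P(S) = 0.42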